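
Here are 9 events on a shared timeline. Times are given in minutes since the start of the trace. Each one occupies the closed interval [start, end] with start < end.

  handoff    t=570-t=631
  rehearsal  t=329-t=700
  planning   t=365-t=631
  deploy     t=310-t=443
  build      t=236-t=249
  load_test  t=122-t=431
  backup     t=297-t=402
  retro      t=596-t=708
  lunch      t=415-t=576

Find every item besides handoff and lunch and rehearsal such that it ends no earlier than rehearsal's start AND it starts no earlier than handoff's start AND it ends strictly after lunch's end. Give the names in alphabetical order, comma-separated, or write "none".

Conditions: its end is no earlier than rehearsal's start (X.end >= t=329) AND its start is no earlier than handoff's start (X.start >= t=570) AND its end is strictly after lunch's end (X.end > t=576).
backup: end t=402 >= t=329? ✓; start t=297 >= t=570? ✗; end t=402 > t=576? ✗ → no.
build: end t=249 >= t=329? ✗; start t=236 >= t=570? ✗; end t=249 > t=576? ✗ → no.
deploy: end t=443 >= t=329? ✓; start t=310 >= t=570? ✗; end t=443 > t=576? ✗ → no.
load_test: end t=431 >= t=329? ✓; start t=122 >= t=570? ✗; end t=431 > t=576? ✗ → no.
planning: end t=631 >= t=329? ✓; start t=365 >= t=570? ✗; end t=631 > t=576? ✓ → no.
retro: end t=708 >= t=329? ✓; start t=596 >= t=570? ✓; end t=708 > t=576? ✓ → yes.
Result: retro.

retro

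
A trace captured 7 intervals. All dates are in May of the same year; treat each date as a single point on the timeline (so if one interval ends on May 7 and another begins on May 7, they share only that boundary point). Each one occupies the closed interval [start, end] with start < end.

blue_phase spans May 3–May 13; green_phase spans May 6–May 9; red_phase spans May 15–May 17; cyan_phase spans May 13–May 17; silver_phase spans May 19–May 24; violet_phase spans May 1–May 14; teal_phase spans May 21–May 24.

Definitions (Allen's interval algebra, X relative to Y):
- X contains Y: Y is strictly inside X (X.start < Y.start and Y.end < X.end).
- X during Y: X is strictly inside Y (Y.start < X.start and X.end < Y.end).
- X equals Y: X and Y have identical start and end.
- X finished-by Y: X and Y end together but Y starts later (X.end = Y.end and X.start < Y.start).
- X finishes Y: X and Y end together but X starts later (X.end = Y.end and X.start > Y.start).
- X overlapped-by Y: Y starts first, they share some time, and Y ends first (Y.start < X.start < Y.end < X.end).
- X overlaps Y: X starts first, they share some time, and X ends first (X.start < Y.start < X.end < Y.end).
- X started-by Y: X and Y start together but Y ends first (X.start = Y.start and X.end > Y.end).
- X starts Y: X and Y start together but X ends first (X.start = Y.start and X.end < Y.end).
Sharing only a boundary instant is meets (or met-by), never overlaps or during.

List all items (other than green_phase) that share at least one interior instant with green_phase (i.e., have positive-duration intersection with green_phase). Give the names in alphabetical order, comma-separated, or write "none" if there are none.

Target green_phase = [May 6, May 9].
blue_phase [May 3, May 13] → contains → yes.
cyan_phase [May 13, May 17] → after → no.
red_phase [May 15, May 17] → after → no.
silver_phase [May 19, May 24] → after → no.
teal_phase [May 21, May 24] → after → no.
violet_phase [May 1, May 14] → contains → yes.
Result: blue_phase, violet_phase.

blue_phase, violet_phase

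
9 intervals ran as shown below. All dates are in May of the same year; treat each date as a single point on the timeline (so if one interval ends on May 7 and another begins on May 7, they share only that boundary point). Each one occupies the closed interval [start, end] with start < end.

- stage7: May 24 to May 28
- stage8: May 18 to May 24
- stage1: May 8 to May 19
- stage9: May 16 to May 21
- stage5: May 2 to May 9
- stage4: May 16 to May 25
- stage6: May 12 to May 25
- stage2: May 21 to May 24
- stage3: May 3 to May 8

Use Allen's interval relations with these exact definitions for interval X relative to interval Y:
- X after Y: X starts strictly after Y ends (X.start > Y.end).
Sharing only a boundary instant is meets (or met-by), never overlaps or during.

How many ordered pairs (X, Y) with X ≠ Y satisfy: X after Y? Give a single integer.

15

Checking all 72 ordered pairs for relation 'after'; matching pairs in alphabetical order:
(stage2, stage1): stage2 after stage1 ✓
(stage2, stage3): stage2 after stage3 ✓
(stage2, stage5): stage2 after stage5 ✓
(stage4, stage3): stage4 after stage3 ✓
(stage4, stage5): stage4 after stage5 ✓
(stage6, stage3): stage6 after stage3 ✓
(stage6, stage5): stage6 after stage5 ✓
(stage7, stage1): stage7 after stage1 ✓
(stage7, stage3): stage7 after stage3 ✓
(stage7, stage5): stage7 after stage5 ✓
(stage7, stage9): stage7 after stage9 ✓
(stage8, stage3): stage8 after stage3 ✓
(stage8, stage5): stage8 after stage5 ✓
(stage9, stage3): stage9 after stage3 ✓
(stage9, stage5): stage9 after stage5 ✓
Count: 15.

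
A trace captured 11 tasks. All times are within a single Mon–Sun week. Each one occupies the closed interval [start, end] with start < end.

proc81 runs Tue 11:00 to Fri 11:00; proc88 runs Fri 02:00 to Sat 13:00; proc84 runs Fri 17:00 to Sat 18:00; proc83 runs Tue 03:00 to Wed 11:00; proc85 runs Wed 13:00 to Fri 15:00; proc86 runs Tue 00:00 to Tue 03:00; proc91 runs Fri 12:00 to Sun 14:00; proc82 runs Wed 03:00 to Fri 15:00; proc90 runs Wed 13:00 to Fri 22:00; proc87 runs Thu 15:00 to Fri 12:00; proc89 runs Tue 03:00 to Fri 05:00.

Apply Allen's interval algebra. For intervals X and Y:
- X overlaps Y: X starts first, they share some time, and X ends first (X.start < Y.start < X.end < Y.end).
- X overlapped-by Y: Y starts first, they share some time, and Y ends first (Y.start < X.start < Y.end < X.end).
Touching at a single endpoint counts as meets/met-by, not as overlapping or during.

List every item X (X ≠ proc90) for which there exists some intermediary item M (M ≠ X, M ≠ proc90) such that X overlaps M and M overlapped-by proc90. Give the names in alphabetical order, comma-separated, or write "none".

Target proc90 = [Wed 13:00, Fri 22:00].
Intermediaries M with M overlapped-by proc90: proc84, proc88, proc91.
Via proc84 — items with X overlaps proc84: proc88.
Via proc88 — items with X overlaps proc88: proc81, proc82, proc85, proc87, proc89.
Via proc91 — items with X overlaps proc91: proc82, proc85, proc88.
Union: proc81, proc82, proc85, proc87, proc88, proc89.

proc81, proc82, proc85, proc87, proc88, proc89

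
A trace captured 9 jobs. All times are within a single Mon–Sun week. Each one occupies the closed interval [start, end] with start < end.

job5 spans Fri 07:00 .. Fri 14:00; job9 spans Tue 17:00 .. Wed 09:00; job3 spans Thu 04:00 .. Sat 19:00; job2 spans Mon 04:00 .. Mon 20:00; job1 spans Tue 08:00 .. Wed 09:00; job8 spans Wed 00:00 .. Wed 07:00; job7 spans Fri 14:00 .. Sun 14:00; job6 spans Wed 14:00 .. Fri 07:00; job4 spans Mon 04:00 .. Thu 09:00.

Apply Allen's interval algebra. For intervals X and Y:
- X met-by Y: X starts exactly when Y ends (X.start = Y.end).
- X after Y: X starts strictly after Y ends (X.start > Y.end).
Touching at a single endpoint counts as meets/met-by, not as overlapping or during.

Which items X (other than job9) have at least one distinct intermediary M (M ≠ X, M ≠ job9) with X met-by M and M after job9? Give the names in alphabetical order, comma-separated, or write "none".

Target job9 = [Tue 17:00, Wed 09:00].
Intermediaries M with M after job9: job3, job5, job6, job7.
Via job3 — items with X met-by job3: none.
Via job5 — items with X met-by job5: job7.
Via job6 — items with X met-by job6: job5.
Via job7 — items with X met-by job7: none.
Union: job5, job7.

job5, job7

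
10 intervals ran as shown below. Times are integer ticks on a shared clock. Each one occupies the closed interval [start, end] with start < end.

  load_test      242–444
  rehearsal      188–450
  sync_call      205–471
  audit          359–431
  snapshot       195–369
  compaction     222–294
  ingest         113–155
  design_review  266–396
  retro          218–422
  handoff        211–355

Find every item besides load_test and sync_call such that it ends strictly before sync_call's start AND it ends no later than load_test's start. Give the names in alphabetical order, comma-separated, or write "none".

ingest

Conditions: its end is strictly before sync_call's start (X.end < 205) AND its end is no later than load_test's start (X.end <= 242).
audit: end 431 < 205? ✗; end 431 <= 242? ✗ → no.
compaction: end 294 < 205? ✗; end 294 <= 242? ✗ → no.
design_review: end 396 < 205? ✗; end 396 <= 242? ✗ → no.
handoff: end 355 < 205? ✗; end 355 <= 242? ✗ → no.
ingest: end 155 < 205? ✓; end 155 <= 242? ✓ → yes.
rehearsal: end 450 < 205? ✗; end 450 <= 242? ✗ → no.
retro: end 422 < 205? ✗; end 422 <= 242? ✗ → no.
snapshot: end 369 < 205? ✗; end 369 <= 242? ✗ → no.
Result: ingest.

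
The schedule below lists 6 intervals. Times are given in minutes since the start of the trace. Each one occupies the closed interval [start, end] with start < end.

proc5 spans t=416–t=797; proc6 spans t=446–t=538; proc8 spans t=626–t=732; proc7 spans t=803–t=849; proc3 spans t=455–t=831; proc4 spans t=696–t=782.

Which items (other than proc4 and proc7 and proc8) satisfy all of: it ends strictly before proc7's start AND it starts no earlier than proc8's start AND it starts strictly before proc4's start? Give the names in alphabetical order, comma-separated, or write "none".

none

Conditions: its end is strictly before proc7's start (X.end < t=803) AND its start is no earlier than proc8's start (X.start >= t=626) AND its start is strictly before proc4's start (X.start < t=696).
proc3: end t=831 < t=803? ✗; start t=455 >= t=626? ✗; start t=455 < t=696? ✓ → no.
proc5: end t=797 < t=803? ✓; start t=416 >= t=626? ✗; start t=416 < t=696? ✓ → no.
proc6: end t=538 < t=803? ✓; start t=446 >= t=626? ✗; start t=446 < t=696? ✓ → no.
Result: none.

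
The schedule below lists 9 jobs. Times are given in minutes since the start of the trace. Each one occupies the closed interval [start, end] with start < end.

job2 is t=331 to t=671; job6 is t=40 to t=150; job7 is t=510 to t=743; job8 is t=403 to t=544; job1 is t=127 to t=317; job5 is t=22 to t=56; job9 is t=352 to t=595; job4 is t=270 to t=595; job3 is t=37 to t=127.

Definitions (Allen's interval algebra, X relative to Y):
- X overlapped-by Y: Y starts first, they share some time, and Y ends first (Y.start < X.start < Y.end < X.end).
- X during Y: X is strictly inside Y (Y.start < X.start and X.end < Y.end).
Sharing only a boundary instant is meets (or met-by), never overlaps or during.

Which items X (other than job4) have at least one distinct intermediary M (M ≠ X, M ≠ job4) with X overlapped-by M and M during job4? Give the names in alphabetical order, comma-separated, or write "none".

job7

Target job4 = [t=270, t=595].
Intermediaries M with M during job4: job8.
Via job8 — items with X overlapped-by job8: job7.
Union: job7.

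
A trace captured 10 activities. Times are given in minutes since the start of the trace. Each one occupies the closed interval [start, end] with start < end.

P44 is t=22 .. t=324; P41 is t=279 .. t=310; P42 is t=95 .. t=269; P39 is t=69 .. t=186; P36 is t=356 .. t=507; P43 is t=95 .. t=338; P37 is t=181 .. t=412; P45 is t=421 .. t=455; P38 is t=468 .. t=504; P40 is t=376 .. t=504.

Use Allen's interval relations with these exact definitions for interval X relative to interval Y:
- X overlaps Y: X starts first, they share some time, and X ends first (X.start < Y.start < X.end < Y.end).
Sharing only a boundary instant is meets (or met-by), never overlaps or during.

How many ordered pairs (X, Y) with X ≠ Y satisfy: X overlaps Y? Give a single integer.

9

Checking all 90 ordered pairs for relation 'overlaps'; matching pairs in alphabetical order:
(P37, P36): P37 overlaps P36 ✓
(P37, P40): P37 overlaps P40 ✓
(P39, P37): P39 overlaps P37 ✓
(P39, P42): P39 overlaps P42 ✓
(P39, P43): P39 overlaps P43 ✓
(P42, P37): P42 overlaps P37 ✓
(P43, P37): P43 overlaps P37 ✓
(P44, P37): P44 overlaps P37 ✓
(P44, P43): P44 overlaps P43 ✓
Count: 9.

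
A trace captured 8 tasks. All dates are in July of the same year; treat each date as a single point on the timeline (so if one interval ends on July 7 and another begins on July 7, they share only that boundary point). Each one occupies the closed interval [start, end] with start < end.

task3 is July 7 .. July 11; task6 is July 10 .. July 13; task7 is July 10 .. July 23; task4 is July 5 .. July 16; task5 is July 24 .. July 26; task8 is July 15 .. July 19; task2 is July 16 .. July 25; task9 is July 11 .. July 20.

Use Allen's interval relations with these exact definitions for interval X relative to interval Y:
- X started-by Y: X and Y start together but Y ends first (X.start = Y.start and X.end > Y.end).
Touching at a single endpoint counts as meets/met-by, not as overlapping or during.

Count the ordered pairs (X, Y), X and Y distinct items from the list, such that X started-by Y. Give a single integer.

Checking all 56 ordered pairs for relation 'started-by'; matching pairs in alphabetical order:
(task7, task6): task7 started-by task6 ✓
Count: 1.

1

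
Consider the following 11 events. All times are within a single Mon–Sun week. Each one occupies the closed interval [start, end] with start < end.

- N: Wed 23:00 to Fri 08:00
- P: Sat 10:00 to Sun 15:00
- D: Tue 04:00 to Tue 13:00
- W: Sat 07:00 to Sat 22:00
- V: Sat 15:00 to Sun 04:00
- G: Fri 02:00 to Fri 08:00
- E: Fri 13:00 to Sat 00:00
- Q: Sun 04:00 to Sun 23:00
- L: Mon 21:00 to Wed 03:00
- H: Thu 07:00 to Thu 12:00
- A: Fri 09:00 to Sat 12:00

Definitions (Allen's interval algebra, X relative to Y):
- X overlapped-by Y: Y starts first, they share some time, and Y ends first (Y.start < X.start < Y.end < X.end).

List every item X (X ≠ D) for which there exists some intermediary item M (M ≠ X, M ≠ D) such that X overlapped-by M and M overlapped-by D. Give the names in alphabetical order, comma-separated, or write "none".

Target D = [Tue 04:00, Tue 13:00].
Intermediaries M with M overlapped-by D: none.
Union: none.

none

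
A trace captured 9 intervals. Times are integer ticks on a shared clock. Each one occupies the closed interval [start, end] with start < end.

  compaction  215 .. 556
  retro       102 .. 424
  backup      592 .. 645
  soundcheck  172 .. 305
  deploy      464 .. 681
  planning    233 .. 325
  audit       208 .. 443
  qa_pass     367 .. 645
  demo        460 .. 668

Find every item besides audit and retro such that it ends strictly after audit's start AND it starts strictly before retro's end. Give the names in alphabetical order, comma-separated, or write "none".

compaction, planning, qa_pass, soundcheck

Conditions: its end is strictly after audit's start (X.end > 208) AND its start is strictly before retro's end (X.start < 424).
backup: end 645 > 208? ✓; start 592 < 424? ✗ → no.
compaction: end 556 > 208? ✓; start 215 < 424? ✓ → yes.
demo: end 668 > 208? ✓; start 460 < 424? ✗ → no.
deploy: end 681 > 208? ✓; start 464 < 424? ✗ → no.
planning: end 325 > 208? ✓; start 233 < 424? ✓ → yes.
qa_pass: end 645 > 208? ✓; start 367 < 424? ✓ → yes.
soundcheck: end 305 > 208? ✓; start 172 < 424? ✓ → yes.
Result: compaction, planning, qa_pass, soundcheck.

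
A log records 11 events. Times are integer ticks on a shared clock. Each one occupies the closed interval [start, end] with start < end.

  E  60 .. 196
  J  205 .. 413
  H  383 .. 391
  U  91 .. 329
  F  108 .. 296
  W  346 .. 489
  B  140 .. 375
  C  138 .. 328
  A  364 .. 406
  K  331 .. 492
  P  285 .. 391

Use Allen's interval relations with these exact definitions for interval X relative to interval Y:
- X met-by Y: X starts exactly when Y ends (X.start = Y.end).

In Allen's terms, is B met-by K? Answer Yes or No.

No

B = [140, 375], K = [331, 492].
Actual relation of B to K: overlaps.
Asked whether 'met-by' holds → No.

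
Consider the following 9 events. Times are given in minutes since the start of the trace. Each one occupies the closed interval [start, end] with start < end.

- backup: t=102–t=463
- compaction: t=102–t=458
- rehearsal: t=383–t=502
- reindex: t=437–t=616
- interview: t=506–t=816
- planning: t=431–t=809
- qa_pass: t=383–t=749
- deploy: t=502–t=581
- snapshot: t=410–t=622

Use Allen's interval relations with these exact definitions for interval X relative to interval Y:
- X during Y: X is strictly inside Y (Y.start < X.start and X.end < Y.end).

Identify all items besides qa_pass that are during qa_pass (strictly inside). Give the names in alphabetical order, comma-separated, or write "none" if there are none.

deploy, reindex, snapshot

Target qa_pass = [t=383, t=749].
backup [t=102, t=463] → overlaps → no.
compaction [t=102, t=458] → overlaps → no.
deploy [t=502, t=581] → during → yes.
interview [t=506, t=816] → overlapped-by → no.
planning [t=431, t=809] → overlapped-by → no.
rehearsal [t=383, t=502] → starts → no.
reindex [t=437, t=616] → during → yes.
snapshot [t=410, t=622] → during → yes.
Result: deploy, reindex, snapshot.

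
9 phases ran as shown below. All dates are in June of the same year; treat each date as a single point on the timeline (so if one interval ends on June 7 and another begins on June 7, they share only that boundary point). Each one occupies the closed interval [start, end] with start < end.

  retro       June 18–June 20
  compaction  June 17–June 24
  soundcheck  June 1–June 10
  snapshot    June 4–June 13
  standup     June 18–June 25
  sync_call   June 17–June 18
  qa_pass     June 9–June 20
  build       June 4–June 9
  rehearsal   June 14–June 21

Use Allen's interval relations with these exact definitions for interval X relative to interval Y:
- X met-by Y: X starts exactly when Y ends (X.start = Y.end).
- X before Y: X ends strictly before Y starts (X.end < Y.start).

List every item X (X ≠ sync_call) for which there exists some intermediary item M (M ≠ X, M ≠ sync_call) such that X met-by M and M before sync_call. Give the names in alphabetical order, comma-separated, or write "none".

qa_pass

Target sync_call = [June 17, June 18].
Intermediaries M with M before sync_call: build, snapshot, soundcheck.
Via build — items with X met-by build: qa_pass.
Via snapshot — items with X met-by snapshot: none.
Via soundcheck — items with X met-by soundcheck: none.
Union: qa_pass.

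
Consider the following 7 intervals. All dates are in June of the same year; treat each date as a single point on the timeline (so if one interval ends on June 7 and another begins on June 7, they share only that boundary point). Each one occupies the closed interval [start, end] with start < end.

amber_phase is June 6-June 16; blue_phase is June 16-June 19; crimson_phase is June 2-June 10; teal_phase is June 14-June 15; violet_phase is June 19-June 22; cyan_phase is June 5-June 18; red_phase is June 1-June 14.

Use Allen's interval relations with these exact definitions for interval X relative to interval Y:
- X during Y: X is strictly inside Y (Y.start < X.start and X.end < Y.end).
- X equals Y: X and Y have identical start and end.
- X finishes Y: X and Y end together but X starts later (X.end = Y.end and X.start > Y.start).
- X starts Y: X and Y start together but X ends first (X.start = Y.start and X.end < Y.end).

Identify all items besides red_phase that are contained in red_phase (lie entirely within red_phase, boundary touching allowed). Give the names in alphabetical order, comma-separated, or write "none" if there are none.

crimson_phase

Target red_phase = [June 1, June 14].
amber_phase [June 6, June 16] → overlapped-by → no.
blue_phase [June 16, June 19] → after → no.
crimson_phase [June 2, June 10] → during → yes.
cyan_phase [June 5, June 18] → overlapped-by → no.
teal_phase [June 14, June 15] → met-by → no.
violet_phase [June 19, June 22] → after → no.
Result: crimson_phase.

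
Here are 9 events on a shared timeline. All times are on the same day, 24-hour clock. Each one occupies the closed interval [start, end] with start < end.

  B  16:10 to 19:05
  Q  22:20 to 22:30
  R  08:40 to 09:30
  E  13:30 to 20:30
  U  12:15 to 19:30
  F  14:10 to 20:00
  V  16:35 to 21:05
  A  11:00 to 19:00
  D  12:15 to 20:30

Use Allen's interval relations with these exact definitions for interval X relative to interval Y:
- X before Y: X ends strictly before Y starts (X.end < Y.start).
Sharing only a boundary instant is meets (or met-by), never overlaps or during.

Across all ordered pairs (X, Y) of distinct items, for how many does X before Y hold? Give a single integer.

15

Checking all 72 ordered pairs for relation 'before'; matching pairs in alphabetical order:
(A, Q): A before Q ✓
(B, Q): B before Q ✓
(D, Q): D before Q ✓
(E, Q): E before Q ✓
(F, Q): F before Q ✓
(R, A): R before A ✓
(R, B): R before B ✓
(R, D): R before D ✓
(R, E): R before E ✓
(R, F): R before F ✓
(R, Q): R before Q ✓
(R, U): R before U ✓
(R, V): R before V ✓
(U, Q): U before Q ✓
(V, Q): V before Q ✓
Count: 15.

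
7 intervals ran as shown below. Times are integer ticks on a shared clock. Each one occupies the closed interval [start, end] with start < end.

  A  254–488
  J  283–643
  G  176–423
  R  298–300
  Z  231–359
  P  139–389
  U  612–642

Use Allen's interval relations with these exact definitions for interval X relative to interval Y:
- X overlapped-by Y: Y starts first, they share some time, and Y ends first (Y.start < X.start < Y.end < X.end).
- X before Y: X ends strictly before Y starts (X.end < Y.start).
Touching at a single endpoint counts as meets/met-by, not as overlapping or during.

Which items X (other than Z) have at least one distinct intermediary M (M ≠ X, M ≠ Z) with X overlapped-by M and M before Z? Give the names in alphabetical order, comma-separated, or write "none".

Target Z = [231, 359].
Intermediaries M with M before Z: none.
Union: none.

none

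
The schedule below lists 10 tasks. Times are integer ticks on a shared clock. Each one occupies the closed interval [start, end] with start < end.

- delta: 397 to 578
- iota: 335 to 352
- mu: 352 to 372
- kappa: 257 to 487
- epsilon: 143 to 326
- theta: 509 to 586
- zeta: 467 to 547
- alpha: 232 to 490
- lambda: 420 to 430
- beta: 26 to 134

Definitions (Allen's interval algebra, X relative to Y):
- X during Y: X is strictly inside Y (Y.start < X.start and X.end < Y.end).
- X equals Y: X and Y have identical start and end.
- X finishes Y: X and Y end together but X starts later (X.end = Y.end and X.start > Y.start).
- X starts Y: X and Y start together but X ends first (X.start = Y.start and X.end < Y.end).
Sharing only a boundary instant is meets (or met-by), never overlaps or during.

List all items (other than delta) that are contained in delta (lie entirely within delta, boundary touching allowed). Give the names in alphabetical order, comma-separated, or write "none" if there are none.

Target delta = [397, 578].
alpha [232, 490] → overlaps → no.
beta [26, 134] → before → no.
epsilon [143, 326] → before → no.
iota [335, 352] → before → no.
kappa [257, 487] → overlaps → no.
lambda [420, 430] → during → yes.
mu [352, 372] → before → no.
theta [509, 586] → overlapped-by → no.
zeta [467, 547] → during → yes.
Result: lambda, zeta.

lambda, zeta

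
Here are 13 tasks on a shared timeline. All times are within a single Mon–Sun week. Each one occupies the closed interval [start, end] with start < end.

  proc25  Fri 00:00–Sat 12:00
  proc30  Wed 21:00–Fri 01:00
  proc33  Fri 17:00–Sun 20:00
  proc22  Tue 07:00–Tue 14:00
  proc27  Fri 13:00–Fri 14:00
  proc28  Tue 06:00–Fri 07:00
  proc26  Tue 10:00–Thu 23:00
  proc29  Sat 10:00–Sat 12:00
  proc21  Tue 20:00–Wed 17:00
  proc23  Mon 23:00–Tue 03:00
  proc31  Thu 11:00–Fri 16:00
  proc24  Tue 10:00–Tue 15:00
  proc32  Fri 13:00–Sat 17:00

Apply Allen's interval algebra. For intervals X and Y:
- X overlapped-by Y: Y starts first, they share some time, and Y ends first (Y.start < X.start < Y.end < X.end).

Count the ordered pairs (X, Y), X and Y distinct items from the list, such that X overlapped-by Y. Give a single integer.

Checking all 156 ordered pairs for relation 'overlapped-by'; matching pairs in alphabetical order:
(proc24, proc22): proc24 overlapped-by proc22 ✓
(proc25, proc28): proc25 overlapped-by proc28 ✓
(proc25, proc30): proc25 overlapped-by proc30 ✓
(proc25, proc31): proc25 overlapped-by proc31 ✓
(proc26, proc22): proc26 overlapped-by proc22 ✓
(proc30, proc26): proc30 overlapped-by proc26 ✓
(proc31, proc26): proc31 overlapped-by proc26 ✓
(proc31, proc28): proc31 overlapped-by proc28 ✓
(proc31, proc30): proc31 overlapped-by proc30 ✓
(proc32, proc25): proc32 overlapped-by proc25 ✓
(proc32, proc31): proc32 overlapped-by proc31 ✓
(proc33, proc25): proc33 overlapped-by proc25 ✓
(proc33, proc32): proc33 overlapped-by proc32 ✓
Count: 13.

13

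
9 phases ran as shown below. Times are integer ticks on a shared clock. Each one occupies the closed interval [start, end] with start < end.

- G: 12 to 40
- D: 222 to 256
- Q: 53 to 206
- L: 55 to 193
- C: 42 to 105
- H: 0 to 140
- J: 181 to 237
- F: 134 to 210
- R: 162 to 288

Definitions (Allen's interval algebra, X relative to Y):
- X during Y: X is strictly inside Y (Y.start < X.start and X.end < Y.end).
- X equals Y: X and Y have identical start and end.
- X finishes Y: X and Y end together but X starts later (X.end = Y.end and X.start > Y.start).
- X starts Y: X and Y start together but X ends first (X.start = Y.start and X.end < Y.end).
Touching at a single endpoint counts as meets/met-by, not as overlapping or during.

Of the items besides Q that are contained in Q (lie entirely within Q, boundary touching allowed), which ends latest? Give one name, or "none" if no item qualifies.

L

Target Q = [53, 206].
C [42, 105] → overlaps → excluded.
D [222, 256] → after → excluded.
F [134, 210] → overlapped-by → excluded.
G [12, 40] → before → excluded.
H [0, 140] → overlaps → excluded.
J [181, 237] → overlapped-by → excluded.
L [55, 193] → during → candidate.
R [162, 288] → overlapped-by → excluded.
Among candidates, latest end is 193 → L.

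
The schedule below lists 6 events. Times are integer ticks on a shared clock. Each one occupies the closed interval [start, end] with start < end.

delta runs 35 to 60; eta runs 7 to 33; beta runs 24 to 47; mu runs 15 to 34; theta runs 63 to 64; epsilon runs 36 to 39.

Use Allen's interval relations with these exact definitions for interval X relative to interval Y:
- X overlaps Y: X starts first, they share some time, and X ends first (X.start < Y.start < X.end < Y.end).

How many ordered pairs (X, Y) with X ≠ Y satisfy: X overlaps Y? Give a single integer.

Checking all 30 ordered pairs for relation 'overlaps'; matching pairs in alphabetical order:
(beta, delta): beta overlaps delta ✓
(eta, beta): eta overlaps beta ✓
(eta, mu): eta overlaps mu ✓
(mu, beta): mu overlaps beta ✓
Count: 4.

4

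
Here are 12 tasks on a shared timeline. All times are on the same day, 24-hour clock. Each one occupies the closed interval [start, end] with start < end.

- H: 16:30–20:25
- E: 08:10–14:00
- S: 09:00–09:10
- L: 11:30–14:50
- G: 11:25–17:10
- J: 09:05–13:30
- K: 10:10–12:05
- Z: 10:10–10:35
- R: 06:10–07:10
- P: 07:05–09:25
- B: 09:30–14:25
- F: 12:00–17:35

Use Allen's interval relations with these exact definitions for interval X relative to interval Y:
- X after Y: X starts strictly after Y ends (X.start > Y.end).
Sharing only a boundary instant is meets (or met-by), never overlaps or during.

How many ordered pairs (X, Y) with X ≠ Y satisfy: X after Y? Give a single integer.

Checking all 132 ordered pairs for relation 'after'; matching pairs in alphabetical order:
(B, P): B after P ✓
(B, R): B after R ✓
(B, S): B after S ✓
(E, R): E after R ✓
(F, P): F after P ✓
(F, R): F after R ✓
(F, S): F after S ✓
(F, Z): F after Z ✓
(G, P): G after P ✓
(G, R): G after R ✓
(G, S): G after S ✓
(G, Z): G after Z ✓
(H, B): H after B ✓
(H, E): H after E ✓
(H, J): H after J ✓
(H, K): H after K ✓
(H, L): H after L ✓
(H, P): H after P ✓
(H, R): H after R ✓
(H, S): H after S ✓
(H, Z): H after Z ✓
(J, R): J after R ✓
(K, P): K after P ✓
(K, R): K after R ✓
... plus 9 further pairs not listed.
Count: 33.

33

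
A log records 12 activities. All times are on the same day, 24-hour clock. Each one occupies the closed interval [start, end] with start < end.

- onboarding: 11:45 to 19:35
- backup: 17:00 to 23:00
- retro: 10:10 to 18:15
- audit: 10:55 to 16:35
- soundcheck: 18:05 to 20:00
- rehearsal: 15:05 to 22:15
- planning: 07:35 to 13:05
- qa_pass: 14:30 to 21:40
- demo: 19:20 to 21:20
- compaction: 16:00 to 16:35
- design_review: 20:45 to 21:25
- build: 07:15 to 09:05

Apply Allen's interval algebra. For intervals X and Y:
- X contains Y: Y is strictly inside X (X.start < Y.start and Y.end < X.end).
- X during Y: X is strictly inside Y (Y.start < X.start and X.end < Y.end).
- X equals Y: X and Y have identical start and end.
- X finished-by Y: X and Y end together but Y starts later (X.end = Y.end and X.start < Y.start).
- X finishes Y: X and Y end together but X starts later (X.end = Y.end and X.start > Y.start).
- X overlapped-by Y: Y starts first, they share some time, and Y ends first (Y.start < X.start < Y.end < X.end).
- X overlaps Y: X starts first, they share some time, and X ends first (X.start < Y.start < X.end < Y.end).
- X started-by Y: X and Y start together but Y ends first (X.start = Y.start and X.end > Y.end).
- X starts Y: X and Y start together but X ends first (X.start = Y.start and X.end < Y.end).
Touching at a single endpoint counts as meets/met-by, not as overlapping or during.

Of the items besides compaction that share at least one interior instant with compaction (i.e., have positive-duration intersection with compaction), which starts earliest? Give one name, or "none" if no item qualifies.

Target compaction = [16:00, 16:35].
audit [10:55, 16:35] → finished-by → candidate.
backup [17:00, 23:00] → after → excluded.
build [07:15, 09:05] → before → excluded.
demo [19:20, 21:20] → after → excluded.
design_review [20:45, 21:25] → after → excluded.
onboarding [11:45, 19:35] → contains → candidate.
planning [07:35, 13:05] → before → excluded.
qa_pass [14:30, 21:40] → contains → candidate.
rehearsal [15:05, 22:15] → contains → candidate.
retro [10:10, 18:15] → contains → candidate.
soundcheck [18:05, 20:00] → after → excluded.
Among candidates, earliest start is 10:10 → retro.

retro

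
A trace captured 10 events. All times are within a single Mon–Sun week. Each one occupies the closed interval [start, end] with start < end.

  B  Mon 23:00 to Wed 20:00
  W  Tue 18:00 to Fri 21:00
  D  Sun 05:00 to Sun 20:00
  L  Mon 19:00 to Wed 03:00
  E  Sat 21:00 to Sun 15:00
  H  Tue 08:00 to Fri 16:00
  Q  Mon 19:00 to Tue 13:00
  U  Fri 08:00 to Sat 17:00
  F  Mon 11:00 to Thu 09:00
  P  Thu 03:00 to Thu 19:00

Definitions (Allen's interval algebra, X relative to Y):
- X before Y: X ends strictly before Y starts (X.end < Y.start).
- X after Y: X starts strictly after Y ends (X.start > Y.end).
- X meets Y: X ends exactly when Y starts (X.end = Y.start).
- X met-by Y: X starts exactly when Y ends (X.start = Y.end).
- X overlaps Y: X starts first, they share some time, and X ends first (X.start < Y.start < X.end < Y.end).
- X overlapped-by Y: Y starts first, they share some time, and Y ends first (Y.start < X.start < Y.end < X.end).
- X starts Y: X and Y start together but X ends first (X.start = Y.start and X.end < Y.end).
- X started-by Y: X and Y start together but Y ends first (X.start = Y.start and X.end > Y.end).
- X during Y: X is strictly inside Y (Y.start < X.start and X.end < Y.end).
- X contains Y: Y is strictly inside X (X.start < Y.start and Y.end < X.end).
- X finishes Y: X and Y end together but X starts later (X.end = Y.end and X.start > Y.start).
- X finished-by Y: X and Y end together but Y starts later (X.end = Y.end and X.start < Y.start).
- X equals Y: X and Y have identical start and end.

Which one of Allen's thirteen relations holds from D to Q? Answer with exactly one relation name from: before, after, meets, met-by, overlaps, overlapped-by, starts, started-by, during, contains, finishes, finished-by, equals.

after

D = [Sun 05:00, Sun 20:00]; Q = [Mon 19:00, Tue 13:00].
Compare endpoints: D.start > Q.start, D.start > Q.end, D.end > Q.start, D.end > Q.end.
That pattern is 'after'.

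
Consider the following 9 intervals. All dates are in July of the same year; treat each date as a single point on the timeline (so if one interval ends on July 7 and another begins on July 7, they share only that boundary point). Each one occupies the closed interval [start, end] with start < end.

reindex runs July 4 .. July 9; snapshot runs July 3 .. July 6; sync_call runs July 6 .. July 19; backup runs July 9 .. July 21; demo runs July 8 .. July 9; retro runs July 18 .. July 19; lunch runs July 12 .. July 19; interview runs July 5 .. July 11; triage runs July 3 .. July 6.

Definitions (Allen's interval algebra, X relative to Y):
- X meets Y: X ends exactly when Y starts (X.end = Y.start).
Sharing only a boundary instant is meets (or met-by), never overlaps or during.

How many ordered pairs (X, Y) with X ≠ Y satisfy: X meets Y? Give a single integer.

4

Checking all 72 ordered pairs for relation 'meets'; matching pairs in alphabetical order:
(demo, backup): demo meets backup ✓
(reindex, backup): reindex meets backup ✓
(snapshot, sync_call): snapshot meets sync_call ✓
(triage, sync_call): triage meets sync_call ✓
Count: 4.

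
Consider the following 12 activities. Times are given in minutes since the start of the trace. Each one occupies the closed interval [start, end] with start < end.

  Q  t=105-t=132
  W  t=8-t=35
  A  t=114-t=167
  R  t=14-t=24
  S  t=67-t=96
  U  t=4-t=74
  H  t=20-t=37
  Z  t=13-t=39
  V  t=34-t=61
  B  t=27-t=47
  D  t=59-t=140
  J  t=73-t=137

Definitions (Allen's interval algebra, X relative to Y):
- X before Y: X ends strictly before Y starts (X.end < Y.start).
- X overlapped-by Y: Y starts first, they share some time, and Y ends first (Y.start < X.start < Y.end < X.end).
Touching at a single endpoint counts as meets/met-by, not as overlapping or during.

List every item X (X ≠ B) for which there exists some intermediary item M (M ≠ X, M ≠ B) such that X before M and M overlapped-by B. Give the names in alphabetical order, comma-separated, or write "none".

Target B = [t=27, t=47].
Intermediaries M with M overlapped-by B: V.
Via V — items with X before V: R.
Union: R.

R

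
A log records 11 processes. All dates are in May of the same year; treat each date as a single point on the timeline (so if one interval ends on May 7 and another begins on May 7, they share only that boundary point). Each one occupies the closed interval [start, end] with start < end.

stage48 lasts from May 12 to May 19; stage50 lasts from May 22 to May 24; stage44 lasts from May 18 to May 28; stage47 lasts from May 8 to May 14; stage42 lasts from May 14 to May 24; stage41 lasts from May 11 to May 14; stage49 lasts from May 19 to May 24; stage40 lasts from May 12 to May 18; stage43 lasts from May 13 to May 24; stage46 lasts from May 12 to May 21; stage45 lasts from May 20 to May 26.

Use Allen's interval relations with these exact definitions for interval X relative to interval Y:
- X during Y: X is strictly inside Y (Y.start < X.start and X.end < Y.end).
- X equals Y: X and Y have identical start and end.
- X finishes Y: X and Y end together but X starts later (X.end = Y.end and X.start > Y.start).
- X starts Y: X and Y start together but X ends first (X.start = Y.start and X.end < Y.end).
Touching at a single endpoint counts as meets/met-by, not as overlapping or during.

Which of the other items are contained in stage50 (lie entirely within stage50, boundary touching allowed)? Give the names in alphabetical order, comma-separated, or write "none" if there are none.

Target stage50 = [May 22, May 24].
stage40 [May 12, May 18] → before → no.
stage41 [May 11, May 14] → before → no.
stage42 [May 14, May 24] → finished-by → no.
stage43 [May 13, May 24] → finished-by → no.
stage44 [May 18, May 28] → contains → no.
stage45 [May 20, May 26] → contains → no.
stage46 [May 12, May 21] → before → no.
stage47 [May 8, May 14] → before → no.
stage48 [May 12, May 19] → before → no.
stage49 [May 19, May 24] → finished-by → no.
Result: none.

none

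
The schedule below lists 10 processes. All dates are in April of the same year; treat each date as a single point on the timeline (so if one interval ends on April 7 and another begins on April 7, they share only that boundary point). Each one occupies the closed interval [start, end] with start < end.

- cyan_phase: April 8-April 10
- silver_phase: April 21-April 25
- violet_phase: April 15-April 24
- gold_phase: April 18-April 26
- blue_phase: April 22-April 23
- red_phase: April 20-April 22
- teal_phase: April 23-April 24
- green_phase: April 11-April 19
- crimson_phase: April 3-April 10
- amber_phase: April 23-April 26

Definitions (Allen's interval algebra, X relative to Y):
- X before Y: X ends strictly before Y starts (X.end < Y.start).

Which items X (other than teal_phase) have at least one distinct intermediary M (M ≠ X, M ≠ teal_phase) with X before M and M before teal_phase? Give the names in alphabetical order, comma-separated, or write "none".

crimson_phase, cyan_phase, green_phase

Target teal_phase = [April 23, April 24].
Intermediaries M with M before teal_phase: crimson_phase, cyan_phase, green_phase, red_phase.
Via crimson_phase — items with X before crimson_phase: none.
Via cyan_phase — items with X before cyan_phase: none.
Via green_phase — items with X before green_phase: crimson_phase, cyan_phase.
Via red_phase — items with X before red_phase: crimson_phase, cyan_phase, green_phase.
Union: crimson_phase, cyan_phase, green_phase.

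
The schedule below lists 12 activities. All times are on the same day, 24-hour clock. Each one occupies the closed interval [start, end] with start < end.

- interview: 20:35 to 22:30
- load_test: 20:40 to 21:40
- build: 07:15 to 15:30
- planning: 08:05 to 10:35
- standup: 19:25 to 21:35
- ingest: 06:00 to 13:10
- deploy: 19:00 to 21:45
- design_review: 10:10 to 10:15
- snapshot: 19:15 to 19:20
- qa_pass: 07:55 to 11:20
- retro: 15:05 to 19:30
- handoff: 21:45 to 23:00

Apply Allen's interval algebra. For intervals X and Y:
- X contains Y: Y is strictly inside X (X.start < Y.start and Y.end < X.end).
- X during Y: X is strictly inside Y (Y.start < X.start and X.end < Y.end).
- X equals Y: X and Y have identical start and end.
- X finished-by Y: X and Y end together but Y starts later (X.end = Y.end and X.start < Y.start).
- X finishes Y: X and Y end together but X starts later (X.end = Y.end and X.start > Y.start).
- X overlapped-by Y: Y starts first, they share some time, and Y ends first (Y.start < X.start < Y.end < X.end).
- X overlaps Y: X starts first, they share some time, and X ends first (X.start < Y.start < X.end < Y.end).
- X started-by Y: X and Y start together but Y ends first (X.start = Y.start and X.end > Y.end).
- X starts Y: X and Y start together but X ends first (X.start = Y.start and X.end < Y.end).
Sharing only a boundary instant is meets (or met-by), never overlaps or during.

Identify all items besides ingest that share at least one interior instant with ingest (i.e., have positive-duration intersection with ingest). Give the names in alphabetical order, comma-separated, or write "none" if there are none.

Target ingest = [06:00, 13:10].
build [07:15, 15:30] → overlapped-by → yes.
deploy [19:00, 21:45] → after → no.
design_review [10:10, 10:15] → during → yes.
handoff [21:45, 23:00] → after → no.
interview [20:35, 22:30] → after → no.
load_test [20:40, 21:40] → after → no.
planning [08:05, 10:35] → during → yes.
qa_pass [07:55, 11:20] → during → yes.
retro [15:05, 19:30] → after → no.
snapshot [19:15, 19:20] → after → no.
standup [19:25, 21:35] → after → no.
Result: build, design_review, planning, qa_pass.

build, design_review, planning, qa_pass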